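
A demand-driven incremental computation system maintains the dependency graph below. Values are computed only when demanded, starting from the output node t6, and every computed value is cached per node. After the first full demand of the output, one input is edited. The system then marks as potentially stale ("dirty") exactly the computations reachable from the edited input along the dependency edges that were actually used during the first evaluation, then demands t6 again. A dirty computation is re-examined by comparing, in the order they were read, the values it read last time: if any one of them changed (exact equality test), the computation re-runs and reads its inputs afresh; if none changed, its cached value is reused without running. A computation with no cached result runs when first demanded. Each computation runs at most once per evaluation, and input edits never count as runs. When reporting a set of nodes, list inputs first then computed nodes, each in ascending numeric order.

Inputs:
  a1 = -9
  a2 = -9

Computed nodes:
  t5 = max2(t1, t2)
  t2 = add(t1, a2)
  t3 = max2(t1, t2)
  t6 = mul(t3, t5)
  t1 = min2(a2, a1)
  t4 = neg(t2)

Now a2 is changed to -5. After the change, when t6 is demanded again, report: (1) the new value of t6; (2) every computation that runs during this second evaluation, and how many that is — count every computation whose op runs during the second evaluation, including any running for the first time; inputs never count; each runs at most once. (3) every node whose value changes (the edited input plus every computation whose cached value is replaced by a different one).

New value of t6: 81.
Computations that run: t1, t2, t3, t5 — 4 in total.
Values that change: a2, t2.
Key observation: the cutoff stops propagation at t6 — its inputs' values are unchanged, so it reuses its cache.

First evaluation (everything demanded from the output):
  t1 = min2(-9, -9) = -9
  t2 = add(-9, -9) = -18
  t3 = max2(-9, -18) = -9
  t5 = max2(-9, -18) = -9
  t6 = mul(-9, -9) = 81

Propagation after the edit:
  t1: runs — a2 -9->-5; result -9 (same value as before).
  t2: runs — a2 -9->-5; result -14.
  t3: runs — t2 -18->-14; result -9 (same value as before).
  t5: runs — t2 -18->-14; result -9 (same value as before).
  t6: checked — values it read are unchanged (t3 unchanged, t5 unchanged); reused cached 81 without running.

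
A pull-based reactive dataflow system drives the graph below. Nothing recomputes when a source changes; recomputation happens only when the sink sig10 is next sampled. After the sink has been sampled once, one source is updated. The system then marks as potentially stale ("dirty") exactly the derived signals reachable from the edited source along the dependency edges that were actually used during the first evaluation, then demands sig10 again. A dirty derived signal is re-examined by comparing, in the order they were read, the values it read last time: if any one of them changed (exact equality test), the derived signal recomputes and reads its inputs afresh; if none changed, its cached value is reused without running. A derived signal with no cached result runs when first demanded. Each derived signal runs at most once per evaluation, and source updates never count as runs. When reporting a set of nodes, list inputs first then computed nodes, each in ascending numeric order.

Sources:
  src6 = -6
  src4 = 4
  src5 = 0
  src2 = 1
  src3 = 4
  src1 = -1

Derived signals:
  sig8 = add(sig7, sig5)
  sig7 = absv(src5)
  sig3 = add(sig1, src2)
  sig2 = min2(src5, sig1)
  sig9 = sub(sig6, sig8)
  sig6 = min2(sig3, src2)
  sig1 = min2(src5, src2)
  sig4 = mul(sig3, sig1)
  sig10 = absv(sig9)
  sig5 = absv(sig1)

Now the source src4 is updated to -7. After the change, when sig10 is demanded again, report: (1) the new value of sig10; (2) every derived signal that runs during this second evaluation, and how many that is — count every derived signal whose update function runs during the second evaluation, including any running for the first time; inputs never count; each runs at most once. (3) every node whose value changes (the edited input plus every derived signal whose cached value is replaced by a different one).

First evaluation (everything demanded from the output):
  sig1 = min2(0, 1) = 0
  sig3 = add(0, 1) = 1
  sig5 = absv(0) = 0
  sig6 = min2(1, 1) = 1
  sig7 = absv(0) = 0
  sig8 = add(0, 0) = 0
  sig9 = sub(1, 0) = 1
  sig10 = absv(1) = 1

Propagation after the edit:
  src4 feeds no computation that the output demands — nothing is marked dirty and nothing runs.

Key observation: src4 is never demanded by the output, so the edit triggers no recomputation at all.

New value of sig10: 1.
Derived signals that run: none — 0 in total.
Values that change: src4.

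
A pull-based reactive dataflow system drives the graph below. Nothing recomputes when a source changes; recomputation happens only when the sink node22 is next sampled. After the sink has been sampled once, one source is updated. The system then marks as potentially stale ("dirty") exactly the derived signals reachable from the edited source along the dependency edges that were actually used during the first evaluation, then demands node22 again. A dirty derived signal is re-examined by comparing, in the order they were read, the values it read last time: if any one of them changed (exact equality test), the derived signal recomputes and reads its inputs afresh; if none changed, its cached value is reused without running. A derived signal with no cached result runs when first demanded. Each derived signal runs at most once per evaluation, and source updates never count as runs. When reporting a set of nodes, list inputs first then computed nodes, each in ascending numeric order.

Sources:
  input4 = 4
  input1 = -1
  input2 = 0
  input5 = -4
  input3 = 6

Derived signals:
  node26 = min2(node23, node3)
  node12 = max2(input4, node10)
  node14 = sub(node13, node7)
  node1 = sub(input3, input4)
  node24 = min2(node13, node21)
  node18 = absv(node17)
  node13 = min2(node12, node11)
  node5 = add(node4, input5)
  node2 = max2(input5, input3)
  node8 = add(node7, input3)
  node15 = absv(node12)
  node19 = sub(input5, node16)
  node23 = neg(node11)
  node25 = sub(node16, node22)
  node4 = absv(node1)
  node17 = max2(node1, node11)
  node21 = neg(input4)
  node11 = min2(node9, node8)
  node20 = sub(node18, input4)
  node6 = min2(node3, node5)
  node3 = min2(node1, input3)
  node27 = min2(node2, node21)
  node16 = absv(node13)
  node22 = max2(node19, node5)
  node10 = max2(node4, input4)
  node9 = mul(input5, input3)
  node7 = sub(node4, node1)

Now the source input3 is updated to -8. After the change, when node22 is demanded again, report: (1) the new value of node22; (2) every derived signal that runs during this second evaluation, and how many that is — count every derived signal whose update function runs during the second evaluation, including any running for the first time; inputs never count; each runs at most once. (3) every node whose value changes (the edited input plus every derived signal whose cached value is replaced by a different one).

First evaluation (everything demanded from the output):
  node1 = sub(6, 4) = 2
  node4 = absv(2) = 2
  node5 = add(2, -4) = -2
  node7 = sub(2, 2) = 0
  node8 = add(0, 6) = 6
  node9 = mul(-4, 6) = -24
  node10 = max2(2, 4) = 4
  node11 = min2(-24, 6) = -24
  node12 = max2(4, 4) = 4
  node13 = min2(4, -24) = -24
  node16 = absv(-24) = 24
  node19 = sub(-4, 24) = -28
  node22 = max2(-28, -2) = -2

Propagation after the edit:
  node1: runs — input3 6->-8; result -12.
  node4: runs — node1 2->-12; result 12.
  node5: runs — node4 2->12; result 8.
  node7: runs — node4 2->12; node1 2->-12; result 24.
  node8: runs — node7 0->24; input3 6->-8; result 16.
  node9: runs — input3 6->-8; result 32.
  node10: runs — node4 2->12; result 12.
  node11: runs — node9 -24->32; node8 6->16; result 16.
  node12: runs — node10 4->12; result 12.
  node13: runs — node12 4->12; node11 -24->16; result 12.
  node16: runs — node13 -24->12; result 12.
  node19: runs — node16 24->12; result -16.
  node22: runs — node19 -28->-16; node5 -2->8; result 8.

New value of node22: 8.
Derived signals that run: node1, node4, node5, node7, node8, node9, node10, node11, node12, node13, node16, node19, node22 — 13 in total.
Values that change: input3, node1, node4, node5, node7, node8, node9, node10, node11, node12, node13, node16, node19, node22.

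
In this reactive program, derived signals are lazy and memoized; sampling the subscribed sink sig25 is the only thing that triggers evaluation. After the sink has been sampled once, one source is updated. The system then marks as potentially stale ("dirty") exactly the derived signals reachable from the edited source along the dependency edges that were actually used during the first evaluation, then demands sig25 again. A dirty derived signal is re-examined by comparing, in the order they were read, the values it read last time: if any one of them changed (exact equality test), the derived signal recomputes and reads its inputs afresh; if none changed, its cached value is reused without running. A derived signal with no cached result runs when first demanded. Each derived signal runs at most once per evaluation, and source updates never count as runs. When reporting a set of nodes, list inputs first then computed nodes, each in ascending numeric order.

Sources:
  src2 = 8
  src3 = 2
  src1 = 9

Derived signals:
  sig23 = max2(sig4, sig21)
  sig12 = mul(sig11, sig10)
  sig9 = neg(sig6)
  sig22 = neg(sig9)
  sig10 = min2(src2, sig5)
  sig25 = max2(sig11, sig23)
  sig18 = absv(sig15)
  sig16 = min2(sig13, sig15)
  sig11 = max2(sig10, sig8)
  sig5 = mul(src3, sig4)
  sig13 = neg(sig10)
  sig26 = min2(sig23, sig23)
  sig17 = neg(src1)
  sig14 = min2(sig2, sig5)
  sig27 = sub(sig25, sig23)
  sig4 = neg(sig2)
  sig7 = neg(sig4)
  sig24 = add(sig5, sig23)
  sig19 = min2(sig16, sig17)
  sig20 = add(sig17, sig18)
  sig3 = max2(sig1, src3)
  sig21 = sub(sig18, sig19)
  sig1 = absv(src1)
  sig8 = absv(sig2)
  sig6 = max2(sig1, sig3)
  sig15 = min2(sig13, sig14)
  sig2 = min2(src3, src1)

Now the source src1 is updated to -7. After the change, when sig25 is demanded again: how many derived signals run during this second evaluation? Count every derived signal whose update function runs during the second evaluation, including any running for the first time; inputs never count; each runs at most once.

First demand of the output computes:
  sig2 = min2(2, 9) = 2
  sig4 = neg(2) = -2
  sig5 = mul(2, -2) = -4
  sig8 = absv(2) = 2
  sig10 = min2(8, -4) = -4
  sig11 = max2(-4, 2) = 2
  sig13 = neg(-4) = 4
  sig14 = min2(2, -4) = -4
  sig15 = min2(4, -4) = -4
  sig16 = min2(4, -4) = -4
  sig17 = neg(9) = -9
  sig18 = absv(-4) = 4
  sig19 = min2(-4, -9) = -9
  sig21 = sub(4, -9) = 13
  sig23 = max2(-2, 13) = 13
  sig25 = max2(2, 13) = 13

After the edit, cleaning proceeds:
  sig2: a read changed (src1 9->-7) — executes, giving -7.
  sig4: a read changed (sig2 2->-7) — executes, giving 7.
  sig5: a read changed (sig4 -2->7) — executes, giving 14.
  sig8: a read changed (sig2 2->-7) — executes, giving 7.
  sig10: a read changed (sig5 -4->14) — executes, giving 8.
  sig11: a read changed (sig10 -4->8; sig8 2->7) — executes, giving 8.
  sig13: a read changed (sig10 -4->8) — executes, giving -8.
  sig14: a read changed (sig2 2->-7; sig5 -4->14) — executes, giving -7.
  sig15: a read changed (sig13 4->-8; sig14 -4->-7) — executes, giving -8.
  sig16: a read changed (sig13 4->-8; sig15 -4->-8) — executes, giving -8.
  sig17: a read changed (src1 9->-7) — executes, giving 7.
  sig18: a read changed (sig15 -4->-8) — executes, giving 8.
  sig19: a read changed (sig16 -4->-8; sig17 -9->7) — executes, giving -8.
  sig21: a read changed (sig18 4->8; sig19 -9->-8) — executes, giving 16.
  sig23: a read changed (sig4 -2->7; sig21 13->16) — executes, giving 16.
  sig25: a read changed (sig11 2->8; sig23 13->16) — executes, giving 16.

16 derived signals run: sig2, sig4, sig5, sig8, sig10, sig11, sig13, sig14, sig15, sig16, sig17, sig18, sig19, sig21, sig23, sig25.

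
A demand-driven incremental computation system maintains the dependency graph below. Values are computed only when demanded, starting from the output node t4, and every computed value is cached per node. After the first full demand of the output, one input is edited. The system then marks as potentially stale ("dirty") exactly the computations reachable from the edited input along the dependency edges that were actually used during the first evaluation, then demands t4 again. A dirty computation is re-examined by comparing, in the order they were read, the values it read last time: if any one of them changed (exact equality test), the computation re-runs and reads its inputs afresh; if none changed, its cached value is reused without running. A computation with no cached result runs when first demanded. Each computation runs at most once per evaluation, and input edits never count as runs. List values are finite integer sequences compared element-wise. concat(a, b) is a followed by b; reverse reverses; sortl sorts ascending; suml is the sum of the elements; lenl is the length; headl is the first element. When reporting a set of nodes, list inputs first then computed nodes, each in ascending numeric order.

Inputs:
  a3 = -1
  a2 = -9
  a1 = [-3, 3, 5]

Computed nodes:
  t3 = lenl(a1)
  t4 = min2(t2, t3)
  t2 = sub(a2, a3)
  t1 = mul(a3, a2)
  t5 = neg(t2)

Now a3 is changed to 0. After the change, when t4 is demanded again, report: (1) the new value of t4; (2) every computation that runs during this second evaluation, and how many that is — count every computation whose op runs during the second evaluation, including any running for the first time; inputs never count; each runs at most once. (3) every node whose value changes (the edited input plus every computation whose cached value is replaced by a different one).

New value of t4: -9.
Computations that run: t2, t4 — 2 in total.
Values that change: a3, t2, t4.

First evaluation (everything demanded from the output):
  t2 = sub(-9, -1) = -8
  t3 = lenl([-3, 3, 5]) = 3
  t4 = min2(-8, 3) = -8

Propagation after the edit:
  t2: runs — a3 -1->0; result -9.
  t4: runs — t2 -8->-9; result -9.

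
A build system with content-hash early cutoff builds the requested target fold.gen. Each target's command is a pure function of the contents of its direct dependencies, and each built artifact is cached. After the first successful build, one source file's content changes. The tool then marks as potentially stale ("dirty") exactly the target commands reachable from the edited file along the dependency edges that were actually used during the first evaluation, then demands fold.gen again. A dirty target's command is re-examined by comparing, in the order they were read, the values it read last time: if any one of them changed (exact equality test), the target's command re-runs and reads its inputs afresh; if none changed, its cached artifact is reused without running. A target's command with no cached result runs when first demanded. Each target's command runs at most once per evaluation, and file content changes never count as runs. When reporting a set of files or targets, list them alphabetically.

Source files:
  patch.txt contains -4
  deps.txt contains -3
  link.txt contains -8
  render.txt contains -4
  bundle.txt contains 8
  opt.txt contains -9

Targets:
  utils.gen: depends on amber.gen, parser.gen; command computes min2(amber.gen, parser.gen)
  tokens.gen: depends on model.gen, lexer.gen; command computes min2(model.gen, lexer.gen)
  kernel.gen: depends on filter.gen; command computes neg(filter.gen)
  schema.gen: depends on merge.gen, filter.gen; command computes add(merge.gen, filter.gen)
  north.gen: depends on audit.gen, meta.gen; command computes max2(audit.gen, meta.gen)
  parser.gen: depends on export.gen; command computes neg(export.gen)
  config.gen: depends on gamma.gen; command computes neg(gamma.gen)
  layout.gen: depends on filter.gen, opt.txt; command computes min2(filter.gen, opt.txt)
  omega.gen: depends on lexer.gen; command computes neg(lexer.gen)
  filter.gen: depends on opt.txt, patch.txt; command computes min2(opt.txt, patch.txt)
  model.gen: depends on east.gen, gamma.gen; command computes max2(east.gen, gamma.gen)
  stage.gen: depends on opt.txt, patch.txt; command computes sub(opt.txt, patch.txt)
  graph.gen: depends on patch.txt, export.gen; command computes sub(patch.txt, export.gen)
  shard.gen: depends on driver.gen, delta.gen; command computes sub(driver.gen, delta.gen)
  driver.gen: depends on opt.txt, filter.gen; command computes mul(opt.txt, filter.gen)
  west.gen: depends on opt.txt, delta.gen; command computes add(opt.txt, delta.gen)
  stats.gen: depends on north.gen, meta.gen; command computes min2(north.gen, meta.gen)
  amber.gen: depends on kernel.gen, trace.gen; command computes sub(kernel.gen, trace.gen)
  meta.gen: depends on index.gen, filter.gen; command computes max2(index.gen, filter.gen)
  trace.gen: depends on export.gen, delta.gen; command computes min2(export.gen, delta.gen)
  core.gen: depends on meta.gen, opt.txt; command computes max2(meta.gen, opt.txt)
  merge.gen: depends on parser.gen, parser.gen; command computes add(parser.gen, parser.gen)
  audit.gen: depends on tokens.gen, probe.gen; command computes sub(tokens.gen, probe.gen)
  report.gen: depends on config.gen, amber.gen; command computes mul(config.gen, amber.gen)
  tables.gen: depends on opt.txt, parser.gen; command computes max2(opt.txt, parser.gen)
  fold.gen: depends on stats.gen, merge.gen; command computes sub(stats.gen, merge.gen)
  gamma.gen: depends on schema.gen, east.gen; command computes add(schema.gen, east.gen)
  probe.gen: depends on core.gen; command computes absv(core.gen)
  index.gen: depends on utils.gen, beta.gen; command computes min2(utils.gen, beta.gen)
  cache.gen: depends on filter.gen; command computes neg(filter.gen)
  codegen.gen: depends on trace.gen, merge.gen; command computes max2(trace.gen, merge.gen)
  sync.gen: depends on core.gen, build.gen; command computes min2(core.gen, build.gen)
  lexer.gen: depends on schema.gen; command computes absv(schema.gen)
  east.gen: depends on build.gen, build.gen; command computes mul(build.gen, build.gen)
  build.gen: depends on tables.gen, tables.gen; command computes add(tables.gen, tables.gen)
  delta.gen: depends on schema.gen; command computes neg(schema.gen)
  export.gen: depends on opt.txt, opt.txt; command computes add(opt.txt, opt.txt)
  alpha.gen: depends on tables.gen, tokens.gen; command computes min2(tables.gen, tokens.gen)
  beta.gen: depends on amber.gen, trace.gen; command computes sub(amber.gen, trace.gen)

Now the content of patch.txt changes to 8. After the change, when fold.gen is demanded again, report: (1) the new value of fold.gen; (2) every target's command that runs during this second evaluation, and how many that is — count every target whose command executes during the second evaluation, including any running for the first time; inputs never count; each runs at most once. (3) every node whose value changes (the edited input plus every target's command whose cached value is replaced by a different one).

First evaluation (everything demanded from the output):
  export.gen = add(-9, -9) = -18
  filter.gen = min2(-9, -4) = -9
  kernel.gen = neg(-9) = 9
  parser.gen = neg(-18) = 18
  merge.gen = add(18, 18) = 36
  schema.gen = add(36, -9) = 27
  delta.gen = neg(27) = -27
  lexer.gen = absv(27) = 27
  tables.gen = max2(-9, 18) = 18
  build.gen = add(18, 18) = 36
  east.gen = mul(36, 36) = 1296
  gamma.gen = add(27, 1296) = 1323
  model.gen = max2(1296, 1323) = 1323
  tokens.gen = min2(1323, 27) = 27
  trace.gen = min2(-18, -27) = -27
  amber.gen = sub(9, -27) = 36
  beta.gen = sub(36, -27) = 63
  utils.gen = min2(36, 18) = 18
  index.gen = min2(18, 63) = 18
  meta.gen = max2(18, -9) = 18
  core.gen = max2(18, -9) = 18
  probe.gen = absv(18) = 18
  audit.gen = sub(27, 18) = 9
  north.gen = max2(9, 18) = 18
  stats.gen = min2(18, 18) = 18
  fold.gen = sub(18, 36) = -18

Propagation after the edit:
  filter.gen: runs — patch.txt -4->8; result -9 (same value as before).
  kernel.gen: checked — values it read are unchanged (filter.gen unchanged); reused cached 9 without running.
  schema.gen: checked — values it read are unchanged (merge.gen unchanged, filter.gen unchanged); reused cached 27 without running.
  delta.gen: checked — values it read are unchanged (schema.gen unchanged); reused cached -27 without running.
  gamma.gen: checked — values it read are unchanged (schema.gen unchanged, east.gen unchanged); reused cached 1323 without running.
  lexer.gen: checked — values it read are unchanged (schema.gen unchanged); reused cached 27 without running.
  model.gen: checked — values it read are unchanged (east.gen unchanged, gamma.gen unchanged); reused cached 1323 without running.
  tokens.gen: checked — values it read are unchanged (model.gen unchanged, lexer.gen unchanged); reused cached 27 without running.
  trace.gen: checked — values it read are unchanged (export.gen unchanged, delta.gen unchanged); reused cached -27 without running.
  amber.gen: checked — values it read are unchanged (kernel.gen unchanged, trace.gen unchanged); reused cached 36 without running.
  beta.gen: checked — values it read are unchanged (amber.gen unchanged, trace.gen unchanged); reused cached 63 without running.
  utils.gen: checked — values it read are unchanged (amber.gen unchanged, parser.gen unchanged); reused cached 18 without running.
  index.gen: checked — values it read are unchanged (utils.gen unchanged, beta.gen unchanged); reused cached 18 without running.
  meta.gen: checked — values it read are unchanged (index.gen unchanged, filter.gen unchanged); reused cached 18 without running.
  core.gen: checked — values it read are unchanged (meta.gen unchanged, opt.txt unchanged); reused cached 18 without running.
  probe.gen: checked — values it read are unchanged (core.gen unchanged); reused cached 18 without running.
  audit.gen: checked — values it read are unchanged (tokens.gen unchanged, probe.gen unchanged); reused cached 9 without running.
  north.gen: checked — values it read are unchanged (audit.gen unchanged, meta.gen unchanged); reused cached 18 without running.
  stats.gen: checked — values it read are unchanged (north.gen unchanged, meta.gen unchanged); reused cached 18 without running.
  fold.gen: checked — values it read are unchanged (stats.gen unchanged, merge.gen unchanged); reused cached -18 without running.

Key observation: the change is absorbed at filter.gen — it re-runs but produces the same value, and the output's value is unchanged.

New value of fold.gen: -18.
Target commands that run: filter.gen — 1 in total.
Values that change: patch.txt.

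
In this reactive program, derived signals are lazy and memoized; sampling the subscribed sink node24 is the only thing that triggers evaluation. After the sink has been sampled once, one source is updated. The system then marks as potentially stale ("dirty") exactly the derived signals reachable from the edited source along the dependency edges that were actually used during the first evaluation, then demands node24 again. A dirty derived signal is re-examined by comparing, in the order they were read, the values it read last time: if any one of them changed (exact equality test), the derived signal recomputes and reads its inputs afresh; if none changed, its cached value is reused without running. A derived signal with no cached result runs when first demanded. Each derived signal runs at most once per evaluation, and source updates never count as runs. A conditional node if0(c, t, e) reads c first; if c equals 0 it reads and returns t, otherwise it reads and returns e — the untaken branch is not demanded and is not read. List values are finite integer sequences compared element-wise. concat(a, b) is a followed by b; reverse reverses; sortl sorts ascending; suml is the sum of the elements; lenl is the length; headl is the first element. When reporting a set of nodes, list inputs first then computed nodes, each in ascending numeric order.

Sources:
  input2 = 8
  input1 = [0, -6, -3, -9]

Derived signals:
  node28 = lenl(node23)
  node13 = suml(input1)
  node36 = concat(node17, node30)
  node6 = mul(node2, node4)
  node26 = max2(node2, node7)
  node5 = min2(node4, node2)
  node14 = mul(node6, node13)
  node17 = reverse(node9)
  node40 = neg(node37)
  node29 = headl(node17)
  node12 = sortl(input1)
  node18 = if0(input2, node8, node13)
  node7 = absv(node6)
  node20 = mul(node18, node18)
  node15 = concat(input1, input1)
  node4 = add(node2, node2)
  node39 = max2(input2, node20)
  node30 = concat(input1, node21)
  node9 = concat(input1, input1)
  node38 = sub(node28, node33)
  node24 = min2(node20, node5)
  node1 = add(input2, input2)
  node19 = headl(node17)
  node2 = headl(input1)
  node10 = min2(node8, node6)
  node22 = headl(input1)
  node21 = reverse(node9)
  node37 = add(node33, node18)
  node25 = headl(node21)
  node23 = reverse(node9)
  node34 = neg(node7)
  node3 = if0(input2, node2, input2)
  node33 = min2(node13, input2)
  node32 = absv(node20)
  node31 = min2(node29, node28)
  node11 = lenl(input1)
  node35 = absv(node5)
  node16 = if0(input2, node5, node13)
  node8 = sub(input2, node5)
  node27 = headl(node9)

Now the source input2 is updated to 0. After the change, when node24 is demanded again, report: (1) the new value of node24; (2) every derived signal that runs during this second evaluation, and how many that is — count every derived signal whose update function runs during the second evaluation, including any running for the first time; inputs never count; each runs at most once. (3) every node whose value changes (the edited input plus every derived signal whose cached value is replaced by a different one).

First demand of the output computes:
  node2 = headl([0, -6, -3, -9]) = 0
  node4 = add(0, 0) = 0
  node5 = min2(0, 0) = 0
  node13 = suml([0, -6, -3, -9]) = -18
  node18 = if0(input2=8 -> else branch node13) = -18
  node20 = mul(-18, -18) = 324
  node24 = min2(324, 0) = 0

After the edit, cleaning proceeds:
  node8: had never run; runs now, result 0.
  node18: a read changed (input2 8->0) — executes, giving 0.
  node20: a read changed (node18 -18->0; node18 -18->0) — executes, giving 0.
  node24: a read changed (node20 324->0) — executes, giving 0 — identical to its old value.

Note the branch switch — node8 had no cache and runs now for the first time.

Demanding node24 again yields 0.
4 derived signals run: node8, node18, node20, node24.
The nodes whose values change: input2, node18, node20.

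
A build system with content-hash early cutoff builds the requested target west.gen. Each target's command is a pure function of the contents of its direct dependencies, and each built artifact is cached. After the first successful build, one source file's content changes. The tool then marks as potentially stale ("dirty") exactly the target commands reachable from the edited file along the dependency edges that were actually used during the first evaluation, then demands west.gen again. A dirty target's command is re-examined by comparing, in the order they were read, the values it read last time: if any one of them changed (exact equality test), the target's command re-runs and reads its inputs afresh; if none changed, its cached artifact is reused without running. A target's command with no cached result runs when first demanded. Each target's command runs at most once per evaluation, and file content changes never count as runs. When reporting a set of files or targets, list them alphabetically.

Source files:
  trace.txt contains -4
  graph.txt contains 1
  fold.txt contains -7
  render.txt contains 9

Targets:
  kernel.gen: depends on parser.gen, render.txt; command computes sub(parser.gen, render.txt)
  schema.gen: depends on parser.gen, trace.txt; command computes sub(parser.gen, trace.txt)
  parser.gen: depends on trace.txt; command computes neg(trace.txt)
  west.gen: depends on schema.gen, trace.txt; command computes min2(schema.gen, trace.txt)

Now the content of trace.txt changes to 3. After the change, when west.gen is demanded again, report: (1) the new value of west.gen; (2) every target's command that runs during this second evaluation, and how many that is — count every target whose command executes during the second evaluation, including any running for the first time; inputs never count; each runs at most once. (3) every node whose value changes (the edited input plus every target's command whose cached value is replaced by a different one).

New value of west.gen: -6.
Target commands that run: parser.gen, schema.gen, west.gen — 3 in total.
Values that change: parser.gen, schema.gen, trace.txt, west.gen.

First evaluation (everything demanded from the output):
  parser.gen = neg(-4) = 4
  schema.gen = sub(4, -4) = 8
  west.gen = min2(8, -4) = -4

Propagation after the edit:
  parser.gen: runs — trace.txt -4->3; result -3.
  schema.gen: runs — parser.gen 4->-3; trace.txt -4->3; result -6.
  west.gen: runs — schema.gen 8->-6; trace.txt -4->3; result -6.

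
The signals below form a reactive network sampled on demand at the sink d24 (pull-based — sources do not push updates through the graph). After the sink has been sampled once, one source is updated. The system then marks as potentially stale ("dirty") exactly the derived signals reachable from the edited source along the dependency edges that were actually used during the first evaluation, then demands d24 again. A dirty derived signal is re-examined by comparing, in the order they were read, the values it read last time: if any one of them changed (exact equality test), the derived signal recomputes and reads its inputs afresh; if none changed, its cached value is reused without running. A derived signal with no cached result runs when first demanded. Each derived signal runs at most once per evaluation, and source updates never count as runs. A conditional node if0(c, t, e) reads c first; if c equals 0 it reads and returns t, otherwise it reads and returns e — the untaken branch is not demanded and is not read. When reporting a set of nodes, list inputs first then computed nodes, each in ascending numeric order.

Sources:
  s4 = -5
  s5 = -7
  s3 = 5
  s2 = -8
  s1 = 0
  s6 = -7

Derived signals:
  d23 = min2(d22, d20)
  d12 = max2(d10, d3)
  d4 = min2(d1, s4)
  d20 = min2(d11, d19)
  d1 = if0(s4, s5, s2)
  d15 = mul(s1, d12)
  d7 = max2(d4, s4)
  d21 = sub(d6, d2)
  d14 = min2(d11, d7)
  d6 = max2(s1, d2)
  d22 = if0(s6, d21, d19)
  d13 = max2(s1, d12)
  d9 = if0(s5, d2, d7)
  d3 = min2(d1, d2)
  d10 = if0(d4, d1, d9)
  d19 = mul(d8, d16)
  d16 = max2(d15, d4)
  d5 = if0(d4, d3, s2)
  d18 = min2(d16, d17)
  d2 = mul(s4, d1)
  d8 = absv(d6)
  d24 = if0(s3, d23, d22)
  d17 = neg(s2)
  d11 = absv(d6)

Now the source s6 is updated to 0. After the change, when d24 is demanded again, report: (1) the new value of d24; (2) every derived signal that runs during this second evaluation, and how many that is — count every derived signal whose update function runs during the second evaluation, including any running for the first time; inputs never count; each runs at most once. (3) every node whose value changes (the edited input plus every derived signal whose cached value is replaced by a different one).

Initial pass — values computed on the first demand:
  d1 = if0(s4=-5 -> else branch s2) = -8
  d2 = mul(-5, -8) = 40
  d3 = min2(-8, 40) = -8
  d4 = min2(-8, -5) = -8
  d6 = max2(0, 40) = 40
  d7 = max2(-8, -5) = -5
  d8 = absv(40) = 40
  d9 = if0(s5=-7 -> else branch d7) = -5
  d10 = if0(d4=-8 -> else branch d9) = -5
  d12 = max2(-5, -8) = -5
  d15 = mul(0, -5) = 0
  d16 = max2(0, -8) = 0
  d19 = mul(40, 0) = 0
  d22 = if0(s6=-7 -> else branch d19) = 0
  d24 = if0(s3=5 -> else branch d22) = 0

Second demand — change propagation:
  d21: newly demanded (no cache) — executes and yields 0.
  d22: re-runs because s6 -7->0; new result 0 (unchanged).
  d24: re-examined; everything it read last time is the same (s3 unchanged, d22 unchanged) — cache 0 kept, no run.

The important point: the flipped condition pulls in fresh nodes; d21 runs for the first time.

d24 now evaluates to 0.
Run set: d21, d22 (2 run).
Changed values: s6.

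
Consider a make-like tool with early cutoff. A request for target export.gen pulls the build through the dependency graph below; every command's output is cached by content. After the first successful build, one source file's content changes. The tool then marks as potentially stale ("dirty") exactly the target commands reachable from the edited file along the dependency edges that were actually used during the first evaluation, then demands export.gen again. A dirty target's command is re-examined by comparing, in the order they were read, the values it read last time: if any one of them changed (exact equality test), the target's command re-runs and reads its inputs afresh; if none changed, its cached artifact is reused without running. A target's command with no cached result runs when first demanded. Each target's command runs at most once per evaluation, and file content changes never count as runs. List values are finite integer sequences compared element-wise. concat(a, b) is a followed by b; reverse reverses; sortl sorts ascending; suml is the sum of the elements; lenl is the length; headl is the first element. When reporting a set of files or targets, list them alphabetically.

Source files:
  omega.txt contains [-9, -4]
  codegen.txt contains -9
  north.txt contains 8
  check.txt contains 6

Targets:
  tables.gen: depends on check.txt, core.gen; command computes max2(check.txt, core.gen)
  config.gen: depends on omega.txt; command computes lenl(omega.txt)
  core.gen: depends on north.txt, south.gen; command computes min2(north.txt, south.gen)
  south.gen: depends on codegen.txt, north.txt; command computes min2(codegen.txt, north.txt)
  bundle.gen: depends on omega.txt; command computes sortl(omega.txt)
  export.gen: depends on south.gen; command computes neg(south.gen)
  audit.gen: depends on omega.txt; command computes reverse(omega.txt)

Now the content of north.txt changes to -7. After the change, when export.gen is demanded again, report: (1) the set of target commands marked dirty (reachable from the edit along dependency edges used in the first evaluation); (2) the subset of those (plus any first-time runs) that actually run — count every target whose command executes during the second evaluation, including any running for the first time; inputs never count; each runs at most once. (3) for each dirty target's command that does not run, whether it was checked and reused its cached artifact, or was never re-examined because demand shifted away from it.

The edit dirties: export.gen, south.gen.
1 target commands run: south.gen.
Cache hits after checking: export.gen.
Note the absorption at south.gen: it re-runs yet its value is the same, leaving the output's value untouched.

First demand of the output computes:
  south.gen = min2(-9, 8) = -9
  export.gen = neg(-9) = 9

After the edit, cleaning proceeds:
  south.gen: a read changed (north.txt 8->-7) — executes, giving -9 — identical to its old value.
  export.gen: dirty, but its reads are unchanged (south.gen unchanged); cached 9 stands.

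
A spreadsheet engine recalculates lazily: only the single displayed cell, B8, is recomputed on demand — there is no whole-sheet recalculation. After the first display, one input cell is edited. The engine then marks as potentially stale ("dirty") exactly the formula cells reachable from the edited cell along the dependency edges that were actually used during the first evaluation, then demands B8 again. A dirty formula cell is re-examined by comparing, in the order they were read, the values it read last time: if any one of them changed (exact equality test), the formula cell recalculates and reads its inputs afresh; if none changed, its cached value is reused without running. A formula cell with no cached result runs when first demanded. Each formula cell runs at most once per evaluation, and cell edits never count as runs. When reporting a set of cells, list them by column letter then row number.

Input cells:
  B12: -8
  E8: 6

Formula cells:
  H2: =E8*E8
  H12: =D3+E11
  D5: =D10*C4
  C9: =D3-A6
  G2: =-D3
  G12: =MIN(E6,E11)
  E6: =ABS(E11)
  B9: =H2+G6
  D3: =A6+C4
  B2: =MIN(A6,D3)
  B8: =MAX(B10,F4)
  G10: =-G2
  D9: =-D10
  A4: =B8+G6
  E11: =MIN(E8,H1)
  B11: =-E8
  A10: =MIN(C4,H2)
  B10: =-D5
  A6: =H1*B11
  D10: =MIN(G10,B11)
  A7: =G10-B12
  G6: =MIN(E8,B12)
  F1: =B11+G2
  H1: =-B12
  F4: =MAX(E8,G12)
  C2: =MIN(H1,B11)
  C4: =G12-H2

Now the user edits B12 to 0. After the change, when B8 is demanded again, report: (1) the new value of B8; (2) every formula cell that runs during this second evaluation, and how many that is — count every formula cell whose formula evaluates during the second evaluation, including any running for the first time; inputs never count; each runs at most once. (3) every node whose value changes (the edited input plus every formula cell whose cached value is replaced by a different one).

First evaluation (everything demanded from the output):
  B11 = -(6) = -6
  H1 = -(-8) = 8
  A6 = 8 * -6 = -48
  E11 = MIN(6, 8) = 6
  E6 = ABS(6) = 6
  G12 = MIN(6, 6) = 6
  F4 = MAX(6, 6) = 6
  H2 = 6 * 6 = 36
  C4 = 6 - 36 = -30
  D3 = -48 + -30 = -78
  G2 = -(-78) = 78
  G10 = -(78) = -78
  D10 = MIN(-78, -6) = -78
  D5 = -78 * -30 = 2340
  B10 = -(2340) = -2340
  B8 = MAX(-2340, 6) = 6

Propagation after the edit:
  H1: runs — B12 -8->0; result 0.
  A6: runs — H1 8->0; result 0.
  E11: runs — H1 8->0; result 0.
  E6: runs — E11 6->0; result 0.
  G12: runs — E6 6->0; E11 6->0; result 0.
  C4: runs — G12 6->0; result -36.
  D3: runs — A6 -48->0; C4 -30->-36; result -36.
  F4: runs — G12 6->0; result 6 (same value as before).
  G2: runs — D3 -78->-36; result 36.
  G10: runs — G2 78->36; result -36.
  D10: runs — G10 -78->-36; result -36.
  D5: runs — D10 -78->-36; C4 -30->-36; result 1296.
  B10: runs — D5 2340->1296; result -1296.
  B8: runs — B10 -2340->-1296; result 6 (same value as before).

New value of B8: 6.
Formula cells that run: A6, B8, B10, C4, D3, D5, D10, E6, E11, F4, G2, G10, G12, H1 — 14 in total.
Values that change: A6, B10, B12, C4, D3, D5, D10, E6, E11, G2, G10, G12, H1.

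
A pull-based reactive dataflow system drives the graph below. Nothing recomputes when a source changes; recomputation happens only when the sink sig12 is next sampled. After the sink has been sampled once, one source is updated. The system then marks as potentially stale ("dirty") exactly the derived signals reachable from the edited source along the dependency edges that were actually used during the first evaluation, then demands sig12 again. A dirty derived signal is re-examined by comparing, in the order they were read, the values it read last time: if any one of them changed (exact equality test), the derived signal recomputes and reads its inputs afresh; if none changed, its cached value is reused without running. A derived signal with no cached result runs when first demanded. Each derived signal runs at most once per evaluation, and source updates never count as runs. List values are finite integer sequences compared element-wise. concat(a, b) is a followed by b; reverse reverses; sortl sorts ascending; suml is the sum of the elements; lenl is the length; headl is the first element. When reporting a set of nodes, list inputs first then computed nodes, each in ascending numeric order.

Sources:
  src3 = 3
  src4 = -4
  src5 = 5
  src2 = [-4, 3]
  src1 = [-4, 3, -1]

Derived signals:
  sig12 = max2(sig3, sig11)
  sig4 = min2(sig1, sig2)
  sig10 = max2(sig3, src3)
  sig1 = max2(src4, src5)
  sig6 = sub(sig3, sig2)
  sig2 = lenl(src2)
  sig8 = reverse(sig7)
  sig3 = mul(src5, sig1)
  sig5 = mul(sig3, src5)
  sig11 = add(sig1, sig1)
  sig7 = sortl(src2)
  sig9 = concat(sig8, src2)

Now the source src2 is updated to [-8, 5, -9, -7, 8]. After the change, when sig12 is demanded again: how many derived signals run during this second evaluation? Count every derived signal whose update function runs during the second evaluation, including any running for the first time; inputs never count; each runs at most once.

First evaluation (everything demanded from the output):
  sig1 = max2(-4, 5) = 5
  sig3 = mul(5, 5) = 25
  sig11 = add(5, 5) = 10
  sig12 = max2(25, 10) = 25

Propagation after the edit:
  src2 feeds no computation that the output demands — nothing is marked dirty and nothing runs.

Key observation: src2 is never demanded by the output, so the edit triggers no recomputation at all.

Derived signals that run: none — 0 in total.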